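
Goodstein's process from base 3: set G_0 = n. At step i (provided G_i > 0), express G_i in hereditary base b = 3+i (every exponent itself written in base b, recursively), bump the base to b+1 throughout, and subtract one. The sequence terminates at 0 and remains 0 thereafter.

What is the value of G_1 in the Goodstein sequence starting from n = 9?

[0] 9 ≡ 3^2 (base 3). Lift 4: 16. −1: 15.
[1] 15 ≡ 3·4 + 3 (base 4). Lift 5: 18. −1: 17.

15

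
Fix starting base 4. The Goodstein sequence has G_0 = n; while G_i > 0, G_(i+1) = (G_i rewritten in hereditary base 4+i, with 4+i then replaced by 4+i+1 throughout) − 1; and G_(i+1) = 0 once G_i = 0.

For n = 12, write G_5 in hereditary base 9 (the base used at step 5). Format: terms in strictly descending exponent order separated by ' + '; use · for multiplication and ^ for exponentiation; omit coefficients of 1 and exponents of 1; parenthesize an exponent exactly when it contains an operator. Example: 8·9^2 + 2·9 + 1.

G_0 = 12. HB_4(12) = 3·4. Bump = 15. G_1 = 14.
G_1 = 14. HB_5(14) = 2·5 + 4. Bump = 16. G_2 = 15.
G_2 = 15. HB_6(15) = 2·6 + 3. Bump = 17. G_3 = 16.
G_3 = 16. HB_7(16) = 2·7 + 2. Bump = 18. G_4 = 17.
G_4 = 17. HB_8(17) = 2·8 + 1. Bump = 19. G_5 = 18.
G_5 = 18. HB_9(18) = 2·9. Bump = 20. G_6 = 19.

2·9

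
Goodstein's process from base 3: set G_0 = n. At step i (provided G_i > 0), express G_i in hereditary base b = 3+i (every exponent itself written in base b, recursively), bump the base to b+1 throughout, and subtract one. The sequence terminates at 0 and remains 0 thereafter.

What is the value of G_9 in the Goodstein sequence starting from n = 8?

11

G_0=8  [base 3] 2·3 + 2  →[3↦4]→  2·4 + 2 = 10  −1 ⇒ G_1=9
G_1=9  [base 4] 2·4 + 1  →[4↦5]→  2·5 + 1 = 11  −1 ⇒ G_2=10
G_2=10  [base 5] 2·5  →[5↦6]→  2·6 = 12  −1 ⇒ G_3=11
G_3=11  [base 6] 6 + 5  →[6↦7]→  7 + 5 = 12  −1 ⇒ G_4=11
G_4=11  [base 7] 7 + 4  →[7↦8]→  8 + 4 = 12  −1 ⇒ G_5=11
G_5=11  [base 8] 8 + 3  →[8↦9]→  9 + 3 = 12  −1 ⇒ G_6=11
G_6=11  [base 9] 9 + 2  →[9↦10]→  10 + 2 = 12  −1 ⇒ G_7=11
G_7=11  [base 10] 10 + 1  →[10↦11]→  11 + 1 = 12  −1 ⇒ G_8=11
G_8=11  [base 11] 11  →[11↦12]→  12 = 12  −1 ⇒ G_9=11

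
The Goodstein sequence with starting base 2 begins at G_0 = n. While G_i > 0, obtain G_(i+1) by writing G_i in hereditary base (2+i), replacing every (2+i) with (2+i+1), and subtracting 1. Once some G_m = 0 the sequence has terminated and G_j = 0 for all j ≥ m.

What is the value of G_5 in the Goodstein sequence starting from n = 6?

G_0=6  [base 2] 2^2 + 2  →[2↦3]→  3^3 + 3 = 30  −1 ⇒ G_1=29
G_1=29  [base 3] 3^3 + 2  →[3↦4]→  4^4 + 2 = 258  −1 ⇒ G_2=257
G_2=257  [base 4] 4^4 + 1  →[4↦5]→  5^5 + 1 = 3126  −1 ⇒ G_3=3125
G_3=3125  [base 5] 5^5  →[5↦6]→  6^6 = 46656  −1 ⇒ G_4=46655
G_4=46655  [base 6] 5·6^5 + 5·6^4 + 5·6^3 + 5·6^2 + 5·6 + 5  →[6↦7]→  5·7^5 + 5·7^4 + 5·7^3 + 5·7^2 + 5·7 + 5 = 98040  −1 ⇒ G_5=98039
G_5=98039  [base 7] 5·7^5 + 5·7^4 + 5·7^3 + 5·7^2 + 5·7 + 4  →[7↦8]→  5·8^5 + 5·8^4 + 5·8^3 + 5·8^2 + 5·8 + 4 = 187244  −1 ⇒ G_6=187243

98039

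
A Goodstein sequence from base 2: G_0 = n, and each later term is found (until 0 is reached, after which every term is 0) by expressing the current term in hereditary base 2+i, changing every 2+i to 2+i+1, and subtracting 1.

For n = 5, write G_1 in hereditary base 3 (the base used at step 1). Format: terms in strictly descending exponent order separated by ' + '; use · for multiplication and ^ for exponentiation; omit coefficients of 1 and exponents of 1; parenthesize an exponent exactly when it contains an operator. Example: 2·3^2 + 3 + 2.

[0] 5 ≡ 2^2 + 1 (base 2). Lift 3: 28. −1: 27.
[1] 27 ≡ 3^3 (base 3). Lift 4: 256. −1: 255.

3^3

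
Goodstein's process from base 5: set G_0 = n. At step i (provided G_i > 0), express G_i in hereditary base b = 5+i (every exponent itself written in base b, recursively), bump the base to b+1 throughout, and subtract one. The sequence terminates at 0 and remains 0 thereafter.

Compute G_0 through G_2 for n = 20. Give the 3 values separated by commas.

20, 23, 25

G_0 = 20. HB_5(20) = 4·5. Bump = 24. G_1 = 23.
G_1 = 23. HB_6(23) = 3·6 + 5. Bump = 26. G_2 = 25.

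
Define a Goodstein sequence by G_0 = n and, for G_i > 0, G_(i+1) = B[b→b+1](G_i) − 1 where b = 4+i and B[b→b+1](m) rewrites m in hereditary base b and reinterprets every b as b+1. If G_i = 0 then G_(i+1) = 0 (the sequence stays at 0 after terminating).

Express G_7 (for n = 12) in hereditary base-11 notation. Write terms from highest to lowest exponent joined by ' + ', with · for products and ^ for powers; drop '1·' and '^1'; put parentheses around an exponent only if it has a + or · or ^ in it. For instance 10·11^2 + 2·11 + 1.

step 0: 12 = 3·4; sub 5 for 4: 3·5; = 15; G_1 = 15−1 = 14
step 1: 14 = 2·5 + 4; sub 6 for 5: 2·6 + 4; = 16; G_2 = 16−1 = 15
step 2: 15 = 2·6 + 3; sub 7 for 6: 2·7 + 3; = 17; G_3 = 17−1 = 16
step 3: 16 = 2·7 + 2; sub 8 for 7: 2·8 + 2; = 18; G_4 = 18−1 = 17
step 4: 17 = 2·8 + 1; sub 9 for 8: 2·9 + 1; = 19; G_5 = 19−1 = 18
step 5: 18 = 2·9; sub 10 for 9: 2·10; = 20; G_6 = 20−1 = 19
step 6: 19 = 10 + 9; sub 11 for 10: 11 + 9; = 20; G_7 = 20−1 = 19
step 7: 19 = 11 + 8; sub 12 for 11: 12 + 8; = 20; G_8 = 20−1 = 19

11 + 8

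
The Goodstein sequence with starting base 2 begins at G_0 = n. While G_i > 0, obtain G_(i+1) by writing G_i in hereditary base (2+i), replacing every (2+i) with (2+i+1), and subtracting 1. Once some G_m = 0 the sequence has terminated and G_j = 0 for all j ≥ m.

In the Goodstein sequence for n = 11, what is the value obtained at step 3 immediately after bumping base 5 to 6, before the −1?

279938

G_0=11  [base 2] 2^(2 + 1) + 2 + 1  →[2↦3]→  3^(3 + 1) + 3 + 1 = 85  −1 ⇒ G_1=84
G_1=84  [base 3] 3^(3 + 1) + 3  →[3↦4]→  4^(4 + 1) + 4 = 1028  −1 ⇒ G_2=1027
G_2=1027  [base 4] 4^(4 + 1) + 3  →[4↦5]→  5^(5 + 1) + 3 = 15628  −1 ⇒ G_3=15627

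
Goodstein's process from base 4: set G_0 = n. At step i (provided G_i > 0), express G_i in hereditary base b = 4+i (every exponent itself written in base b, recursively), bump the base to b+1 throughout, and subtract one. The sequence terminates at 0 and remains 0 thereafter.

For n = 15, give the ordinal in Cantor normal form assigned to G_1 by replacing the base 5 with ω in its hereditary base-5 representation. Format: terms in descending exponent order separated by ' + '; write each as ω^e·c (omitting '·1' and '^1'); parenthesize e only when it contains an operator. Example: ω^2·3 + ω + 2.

(0) 15|_4 = 3·4 + 3 ↦ 3·5 + 3|_5 = 18 ⇒ 17
(1) 17|_5 = 3·5 + 2 ↦ 3·6 + 2|_6 = 20 ⇒ 19

ω·3 + 2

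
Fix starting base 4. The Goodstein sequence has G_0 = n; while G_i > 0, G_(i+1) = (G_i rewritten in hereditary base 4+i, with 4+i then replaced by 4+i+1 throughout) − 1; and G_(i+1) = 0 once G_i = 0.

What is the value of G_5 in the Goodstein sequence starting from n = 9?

G_0 = 9. HB_4(9) = 2·4 + 1. Bump = 11. G_1 = 10.
G_1 = 10. HB_5(10) = 2·5. Bump = 12. G_2 = 11.
G_2 = 11. HB_6(11) = 6 + 5. Bump = 12. G_3 = 11.
G_3 = 11. HB_7(11) = 7 + 4. Bump = 12. G_4 = 11.
G_4 = 11. HB_8(11) = 8 + 3. Bump = 12. G_5 = 11.
G_5 = 11. HB_9(11) = 9 + 2. Bump = 12. G_6 = 11.

11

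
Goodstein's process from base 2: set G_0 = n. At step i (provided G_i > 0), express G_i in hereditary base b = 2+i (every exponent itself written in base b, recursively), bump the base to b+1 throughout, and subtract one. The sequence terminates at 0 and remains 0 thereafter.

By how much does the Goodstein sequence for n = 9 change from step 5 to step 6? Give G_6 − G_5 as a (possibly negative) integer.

47861573

(0) 9|_2 = 2^(2 + 1) + 1 ↦ 3^(3 + 1) + 1|_3 = 82 ⇒ 81
(1) 81|_3 = 3^(3 + 1) ↦ 4^(4 + 1)|_4 = 1024 ⇒ 1023
(2) 1023|_4 = 3·4^4 + 3·4^3 + 3·4^2 + 3·4 + 3 ↦ 3·5^5 + 3·5^3 + 3·5^2 + 3·5 + 3|_5 = 9843 ⇒ 9842
(3) 9842|_5 = 3·5^5 + 3·5^3 + 3·5^2 + 3·5 + 2 ↦ 3·6^6 + 3·6^3 + 3·6^2 + 3·6 + 2|_6 = 140744 ⇒ 140743
(4) 140743|_6 = 3·6^6 + 3·6^3 + 3·6^2 + 3·6 + 1 ↦ 3·7^7 + 3·7^3 + 3·7^2 + 3·7 + 1|_7 = 2471827 ⇒ 2471826
(5) 2471826|_7 = 3·7^7 + 3·7^3 + 3·7^2 + 3·7 ↦ 3·8^8 + 3·8^3 + 3·8^2 + 3·8|_8 = 50333400 ⇒ 50333399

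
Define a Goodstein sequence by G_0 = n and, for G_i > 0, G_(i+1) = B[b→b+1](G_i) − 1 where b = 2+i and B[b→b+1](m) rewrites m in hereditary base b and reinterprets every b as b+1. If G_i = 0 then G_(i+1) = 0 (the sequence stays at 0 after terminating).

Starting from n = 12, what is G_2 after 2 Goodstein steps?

1065

12 —HB2→ 2^(2 + 1) + 2^2 —bump→ 3^(3 + 1) + 3^3 = 108 —(−1)→ 107
107 —HB3→ 3^(3 + 1) + 2·3^2 + 2·3 + 2 —bump→ 4^(4 + 1) + 2·4^2 + 2·4 + 2 = 1066 —(−1)→ 1065
1065 —HB4→ 4^(4 + 1) + 2·4^2 + 2·4 + 1 —bump→ 5^(5 + 1) + 2·5^2 + 2·5 + 1 = 15686 —(−1)→ 15685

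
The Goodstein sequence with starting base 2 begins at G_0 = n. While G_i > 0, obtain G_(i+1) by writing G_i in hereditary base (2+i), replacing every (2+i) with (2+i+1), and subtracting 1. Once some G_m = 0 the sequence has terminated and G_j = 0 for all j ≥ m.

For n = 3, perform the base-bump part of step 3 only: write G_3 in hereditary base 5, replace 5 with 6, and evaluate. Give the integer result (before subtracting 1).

2

3 —HB2→ 2 + 1 —bump→ 3 + 1 = 4 —(−1)→ 3
3 —HB3→ 3 —bump→ 4 = 4 —(−1)→ 3
3 —HB4→ 3 —bump→ 3 = 3 —(−1)→ 2
2 —HB5→ 2 —bump→ 2 = 2 —(−1)→ 1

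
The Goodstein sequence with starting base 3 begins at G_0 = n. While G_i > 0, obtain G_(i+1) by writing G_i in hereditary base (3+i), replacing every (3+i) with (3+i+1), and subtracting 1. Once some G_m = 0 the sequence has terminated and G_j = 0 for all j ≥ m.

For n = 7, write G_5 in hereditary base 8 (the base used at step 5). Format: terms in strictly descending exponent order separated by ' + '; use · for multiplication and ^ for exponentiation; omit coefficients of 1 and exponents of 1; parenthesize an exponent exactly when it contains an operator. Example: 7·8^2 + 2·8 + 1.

i=0: 7 = 2·3 + 1 (b=3); 3→4: 2·4 + 1 = 9; 9−1 = 8
i=1: 8 = 2·4 (b=4); 4→5: 2·5 = 10; 10−1 = 9
i=2: 9 = 5 + 4 (b=5); 5→6: 6 + 4 = 10; 10−1 = 9
i=3: 9 = 6 + 3 (b=6); 6→7: 7 + 3 = 10; 10−1 = 9
i=4: 9 = 7 + 2 (b=7); 7→8: 8 + 2 = 10; 10−1 = 9

8 + 1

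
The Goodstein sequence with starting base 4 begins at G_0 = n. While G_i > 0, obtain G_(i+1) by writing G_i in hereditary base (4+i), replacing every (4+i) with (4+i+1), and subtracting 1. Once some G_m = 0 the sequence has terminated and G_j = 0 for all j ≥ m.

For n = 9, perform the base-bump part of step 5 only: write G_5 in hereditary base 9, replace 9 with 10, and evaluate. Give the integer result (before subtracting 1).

G_0 = 9. HB_4(9) = 2·4 + 1. Bump = 11. G_1 = 10.
G_1 = 10. HB_5(10) = 2·5. Bump = 12. G_2 = 11.
G_2 = 11. HB_6(11) = 6 + 5. Bump = 12. G_3 = 11.
G_3 = 11. HB_7(11) = 7 + 4. Bump = 12. G_4 = 11.
G_4 = 11. HB_8(11) = 8 + 3. Bump = 12. G_5 = 11.
G_5 = 11. HB_9(11) = 9 + 2. Bump = 12. G_6 = 11.

12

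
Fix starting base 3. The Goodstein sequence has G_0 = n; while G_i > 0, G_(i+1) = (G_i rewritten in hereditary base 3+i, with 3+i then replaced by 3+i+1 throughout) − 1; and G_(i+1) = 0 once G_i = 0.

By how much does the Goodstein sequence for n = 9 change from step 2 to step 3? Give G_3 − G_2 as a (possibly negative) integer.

[0] 9 ≡ 3^2 (base 3). Lift 4: 16. −1: 15.
[1] 15 ≡ 3·4 + 3 (base 4). Lift 5: 18. −1: 17.
[2] 17 ≡ 3·5 + 2 (base 5). Lift 6: 20. −1: 19.

2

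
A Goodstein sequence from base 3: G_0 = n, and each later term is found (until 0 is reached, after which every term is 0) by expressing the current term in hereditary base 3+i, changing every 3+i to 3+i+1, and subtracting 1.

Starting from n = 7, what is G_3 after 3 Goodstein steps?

9

(0) 7|_3 = 2·3 + 1 ↦ 2·4 + 1|_4 = 9 ⇒ 8
(1) 8|_4 = 2·4 ↦ 2·5|_5 = 10 ⇒ 9
(2) 9|_5 = 5 + 4 ↦ 6 + 4|_6 = 10 ⇒ 9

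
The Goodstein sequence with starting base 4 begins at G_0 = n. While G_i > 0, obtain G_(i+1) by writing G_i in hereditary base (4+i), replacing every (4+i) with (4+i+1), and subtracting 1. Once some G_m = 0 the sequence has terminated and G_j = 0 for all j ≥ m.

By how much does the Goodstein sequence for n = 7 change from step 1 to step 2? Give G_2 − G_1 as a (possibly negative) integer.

0

G_0 = 7. HB_4(7) = 4 + 3. Bump = 8. G_1 = 7.
G_1 = 7. HB_5(7) = 5 + 2. Bump = 8. G_2 = 7.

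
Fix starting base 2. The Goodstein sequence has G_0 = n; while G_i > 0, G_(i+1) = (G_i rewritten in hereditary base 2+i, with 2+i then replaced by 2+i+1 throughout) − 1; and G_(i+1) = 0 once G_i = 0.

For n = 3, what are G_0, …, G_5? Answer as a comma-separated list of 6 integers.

3, 3, 3, 2, 1, 0

base 2: 3 = 2 + 1; at 3: 3 + 1 = 4; next = 3
base 3: 3 = 3; at 4: 4 = 4; next = 3
base 4: 3 = 3; at 5: 3 = 3; next = 2
base 5: 2 = 2; at 6: 2 = 2; next = 1
base 6: 1 = 1; at 7: 1 = 1; next = 0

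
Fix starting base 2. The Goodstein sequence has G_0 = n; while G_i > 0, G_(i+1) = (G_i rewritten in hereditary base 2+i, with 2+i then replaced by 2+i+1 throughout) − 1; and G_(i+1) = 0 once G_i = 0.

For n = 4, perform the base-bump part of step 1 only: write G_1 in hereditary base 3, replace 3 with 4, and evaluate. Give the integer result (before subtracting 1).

42

step 0: 4 = 2^2; sub 3 for 2: 3^3; = 27; G_1 = 27−1 = 26
step 1: 26 = 2·3^2 + 2·3 + 2; sub 4 for 3: 2·4^2 + 2·4 + 2; = 42; G_2 = 42−1 = 41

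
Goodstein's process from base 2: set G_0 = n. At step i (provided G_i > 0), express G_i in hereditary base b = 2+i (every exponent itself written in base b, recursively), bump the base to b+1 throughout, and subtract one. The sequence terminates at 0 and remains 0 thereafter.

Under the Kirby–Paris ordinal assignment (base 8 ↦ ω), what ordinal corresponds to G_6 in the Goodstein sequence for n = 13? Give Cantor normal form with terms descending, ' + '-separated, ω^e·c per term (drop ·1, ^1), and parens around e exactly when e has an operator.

i=0: 13 = 2^(2 + 1) + 2^2 + 1 (b=2); 2→3: 3^(3 + 1) + 3^3 + 1 = 109; 109−1 = 108
i=1: 108 = 3^(3 + 1) + 3^3 (b=3); 3→4: 4^(4 + 1) + 4^4 = 1280; 1280−1 = 1279
i=2: 1279 = 4^(4 + 1) + 3·4^3 + 3·4^2 + 3·4 + 3 (b=4); 4→5: 5^(5 + 1) + 3·5^3 + 3·5^2 + 3·5 + 3 = 16093; 16093−1 = 16092
i=3: 16092 = 5^(5 + 1) + 3·5^3 + 3·5^2 + 3·5 + 2 (b=5); 5→6: 6^(6 + 1) + 3·6^3 + 3·6^2 + 3·6 + 2 = 280712; 280712−1 = 280711
i=4: 280711 = 6^(6 + 1) + 3·6^3 + 3·6^2 + 3·6 + 1 (b=6); 6→7: 7^(7 + 1) + 3·7^3 + 3·7^2 + 3·7 + 1 = 5765999; 5765999−1 = 5765998
i=5: 5765998 = 7^(7 + 1) + 3·7^3 + 3·7^2 + 3·7 (b=7); 7→8: 8^(8 + 1) + 3·8^3 + 3·8^2 + 3·8 = 134219480; 134219480−1 = 134219479
i=6: 134219479 = 8^(8 + 1) + 3·8^3 + 3·8^2 + 2·8 + 7 (b=8); 8→9: 9^(9 + 1) + 3·9^3 + 3·9^2 + 2·9 + 7 = 3486786856; 3486786856−1 = 3486786855

ω^(ω + 1) + ω^3·3 + ω^2·3 + ω·2 + 7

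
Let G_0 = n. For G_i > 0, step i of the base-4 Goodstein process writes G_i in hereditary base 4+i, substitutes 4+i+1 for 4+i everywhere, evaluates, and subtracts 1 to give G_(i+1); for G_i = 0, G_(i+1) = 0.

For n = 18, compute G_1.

26

step 0: 18 = 4^2 + 2; sub 5 for 4: 5^2 + 2; = 27; G_1 = 27−1 = 26
step 1: 26 = 5^2 + 1; sub 6 for 5: 6^2 + 1; = 37; G_2 = 37−1 = 36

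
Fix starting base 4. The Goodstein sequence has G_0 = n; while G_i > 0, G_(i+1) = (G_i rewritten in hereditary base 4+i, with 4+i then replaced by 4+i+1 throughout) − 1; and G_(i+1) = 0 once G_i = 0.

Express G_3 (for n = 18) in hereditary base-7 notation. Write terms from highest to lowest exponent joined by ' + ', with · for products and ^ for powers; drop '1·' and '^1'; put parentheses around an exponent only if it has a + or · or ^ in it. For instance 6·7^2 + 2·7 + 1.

6·7 + 6

step 0: 18 = 4^2 + 2; sub 5 for 4: 5^2 + 2; = 27; G_1 = 27−1 = 26
step 1: 26 = 5^2 + 1; sub 6 for 5: 6^2 + 1; = 37; G_2 = 37−1 = 36
step 2: 36 = 6^2; sub 7 for 6: 7^2; = 49; G_3 = 49−1 = 48
step 3: 48 = 6·7 + 6; sub 8 for 7: 6·8 + 6; = 54; G_4 = 54−1 = 53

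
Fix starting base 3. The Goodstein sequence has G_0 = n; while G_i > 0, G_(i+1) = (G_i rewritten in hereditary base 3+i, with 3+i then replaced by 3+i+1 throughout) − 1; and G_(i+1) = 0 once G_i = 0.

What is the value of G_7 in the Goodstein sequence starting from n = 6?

G_0 = 6. HB_3(6) = 2·3. Bump = 8. G_1 = 7.
G_1 = 7. HB_4(7) = 4 + 3. Bump = 8. G_2 = 7.
G_2 = 7. HB_5(7) = 5 + 2. Bump = 8. G_3 = 7.
G_3 = 7. HB_6(7) = 6 + 1. Bump = 8. G_4 = 7.
G_4 = 7. HB_7(7) = 7. Bump = 8. G_5 = 7.
G_5 = 7. HB_8(7) = 7. Bump = 7. G_6 = 6.
G_6 = 6. HB_9(6) = 6. Bump = 6. G_7 = 5.
G_7 = 5. HB_10(5) = 5. Bump = 5. G_8 = 4.

5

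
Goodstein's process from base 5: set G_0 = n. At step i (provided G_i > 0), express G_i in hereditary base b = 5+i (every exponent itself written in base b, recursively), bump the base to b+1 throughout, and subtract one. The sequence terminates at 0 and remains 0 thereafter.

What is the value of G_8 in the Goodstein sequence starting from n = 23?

43

step 0: 23 = 4·5 + 3; sub 6 for 5: 4·6 + 3; = 27; G_1 = 27−1 = 26
step 1: 26 = 4·6 + 2; sub 7 for 6: 4·7 + 2; = 30; G_2 = 30−1 = 29
step 2: 29 = 4·7 + 1; sub 8 for 7: 4·8 + 1; = 33; G_3 = 33−1 = 32
step 3: 32 = 4·8; sub 9 for 8: 4·9; = 36; G_4 = 36−1 = 35
step 4: 35 = 3·9 + 8; sub 10 for 9: 3·10 + 8; = 38; G_5 = 38−1 = 37
step 5: 37 = 3·10 + 7; sub 11 for 10: 3·11 + 7; = 40; G_6 = 40−1 = 39
step 6: 39 = 3·11 + 6; sub 12 for 11: 3·12 + 6; = 42; G_7 = 42−1 = 41
step 7: 41 = 3·12 + 5; sub 13 for 12: 3·13 + 5; = 44; G_8 = 44−1 = 43
step 8: 43 = 3·13 + 4; sub 14 for 13: 3·14 + 4; = 46; G_9 = 46−1 = 45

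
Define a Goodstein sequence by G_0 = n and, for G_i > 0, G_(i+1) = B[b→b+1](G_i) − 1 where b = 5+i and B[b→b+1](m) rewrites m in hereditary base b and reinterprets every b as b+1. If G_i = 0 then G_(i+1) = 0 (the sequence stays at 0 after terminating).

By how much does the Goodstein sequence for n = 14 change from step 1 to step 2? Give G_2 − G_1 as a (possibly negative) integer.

1

14 —HB5→ 2·5 + 4 —bump→ 2·6 + 4 = 16 —(−1)→ 15
15 —HB6→ 2·6 + 3 —bump→ 2·7 + 3 = 17 —(−1)→ 16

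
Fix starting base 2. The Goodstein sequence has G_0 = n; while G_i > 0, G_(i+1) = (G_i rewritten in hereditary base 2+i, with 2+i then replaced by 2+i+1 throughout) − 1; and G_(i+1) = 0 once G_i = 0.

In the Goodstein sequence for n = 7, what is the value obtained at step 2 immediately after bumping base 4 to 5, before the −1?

G_0 = 7. HB_2(7) = 2^2 + 2 + 1. Bump = 31. G_1 = 30.
G_1 = 30. HB_3(30) = 3^3 + 3. Bump = 260. G_2 = 259.
G_2 = 259. HB_4(259) = 4^4 + 3. Bump = 3128. G_3 = 3127.

3128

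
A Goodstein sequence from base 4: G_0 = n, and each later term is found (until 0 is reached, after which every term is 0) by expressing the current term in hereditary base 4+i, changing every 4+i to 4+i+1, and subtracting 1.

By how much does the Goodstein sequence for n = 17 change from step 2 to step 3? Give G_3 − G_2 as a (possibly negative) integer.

4

[0] 17 ≡ 4^2 + 1 (base 4). Lift 5: 26. −1: 25.
[1] 25 ≡ 5^2 (base 5). Lift 6: 36. −1: 35.
[2] 35 ≡ 5·6 + 5 (base 6). Lift 7: 40. −1: 39.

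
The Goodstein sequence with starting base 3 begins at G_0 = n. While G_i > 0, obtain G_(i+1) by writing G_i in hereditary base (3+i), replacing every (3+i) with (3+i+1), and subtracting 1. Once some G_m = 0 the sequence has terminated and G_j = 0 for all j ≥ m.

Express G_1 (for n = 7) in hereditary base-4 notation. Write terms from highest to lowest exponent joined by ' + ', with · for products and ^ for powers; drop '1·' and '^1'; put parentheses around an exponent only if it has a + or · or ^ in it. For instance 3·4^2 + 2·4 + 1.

G_0=7  [base 3] 2·3 + 1  →[3↦4]→  2·4 + 1 = 9  −1 ⇒ G_1=8
G_1=8  [base 4] 2·4  →[4↦5]→  2·5 = 10  −1 ⇒ G_2=9

2·4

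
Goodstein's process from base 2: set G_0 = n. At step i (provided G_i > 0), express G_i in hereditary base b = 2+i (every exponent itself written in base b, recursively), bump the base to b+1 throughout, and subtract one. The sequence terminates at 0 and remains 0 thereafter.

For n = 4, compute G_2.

41

i=0: 4 = 2^2 (b=2); 2→3: 3^3 = 27; 27−1 = 26
i=1: 26 = 2·3^2 + 2·3 + 2 (b=3); 3→4: 2·4^2 + 2·4 + 2 = 42; 42−1 = 41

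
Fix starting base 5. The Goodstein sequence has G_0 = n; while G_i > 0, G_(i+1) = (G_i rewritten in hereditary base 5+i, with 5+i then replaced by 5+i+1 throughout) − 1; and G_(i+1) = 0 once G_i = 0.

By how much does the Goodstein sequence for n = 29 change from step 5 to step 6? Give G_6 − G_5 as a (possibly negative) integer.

8

[0] 29 ≡ 5^2 + 4 (base 5). Lift 6: 40. −1: 39.
[1] 39 ≡ 6^2 + 3 (base 6). Lift 7: 52. −1: 51.
[2] 51 ≡ 7^2 + 2 (base 7). Lift 8: 66. −1: 65.
[3] 65 ≡ 8^2 + 1 (base 8). Lift 9: 82. −1: 81.
[4] 81 ≡ 9^2 (base 9). Lift 10: 100. −1: 99.
[5] 99 ≡ 9·10 + 9 (base 10). Lift 11: 108. −1: 107.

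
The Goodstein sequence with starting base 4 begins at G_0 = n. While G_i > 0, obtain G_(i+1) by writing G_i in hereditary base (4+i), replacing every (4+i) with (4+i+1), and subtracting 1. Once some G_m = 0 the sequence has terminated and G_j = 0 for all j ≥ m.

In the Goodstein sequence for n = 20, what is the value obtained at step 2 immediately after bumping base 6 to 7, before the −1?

52

base 4: 20 = 4^2 + 4; at 5: 5^2 + 5 = 30; next = 29
base 5: 29 = 5^2 + 4; at 6: 6^2 + 4 = 40; next = 39
base 6: 39 = 6^2 + 3; at 7: 7^2 + 3 = 52; next = 51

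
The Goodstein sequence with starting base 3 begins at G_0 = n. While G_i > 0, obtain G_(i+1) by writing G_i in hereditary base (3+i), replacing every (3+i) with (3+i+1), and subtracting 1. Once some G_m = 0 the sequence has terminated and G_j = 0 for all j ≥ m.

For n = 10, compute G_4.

30

base 3: 10 = 3^2 + 1; at 4: 4^2 + 1 = 17; next = 16
base 4: 16 = 4^2; at 5: 5^2 = 25; next = 24
base 5: 24 = 4·5 + 4; at 6: 4·6 + 4 = 28; next = 27
base 6: 27 = 4·6 + 3; at 7: 4·7 + 3 = 31; next = 30
base 7: 30 = 4·7 + 2; at 8: 4·8 + 2 = 34; next = 33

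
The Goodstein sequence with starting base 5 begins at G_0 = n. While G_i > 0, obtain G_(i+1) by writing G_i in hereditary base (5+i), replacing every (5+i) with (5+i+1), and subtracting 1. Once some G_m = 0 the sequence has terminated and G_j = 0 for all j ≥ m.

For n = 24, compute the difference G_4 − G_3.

[0] 24 ≡ 4·5 + 4 (base 5). Lift 6: 28. −1: 27.
[1] 27 ≡ 4·6 + 3 (base 6). Lift 7: 31. −1: 30.
[2] 30 ≡ 4·7 + 2 (base 7). Lift 8: 34. −1: 33.
[3] 33 ≡ 4·8 + 1 (base 8). Lift 9: 37. −1: 36.

3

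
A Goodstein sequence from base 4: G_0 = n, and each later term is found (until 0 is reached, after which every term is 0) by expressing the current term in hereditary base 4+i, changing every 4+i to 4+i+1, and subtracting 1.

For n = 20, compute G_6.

99

(0) 20|_4 = 4^2 + 4 ↦ 5^2 + 5|_5 = 30 ⇒ 29
(1) 29|_5 = 5^2 + 4 ↦ 6^2 + 4|_6 = 40 ⇒ 39
(2) 39|_6 = 6^2 + 3 ↦ 7^2 + 3|_7 = 52 ⇒ 51
(3) 51|_7 = 7^2 + 2 ↦ 8^2 + 2|_8 = 66 ⇒ 65
(4) 65|_8 = 8^2 + 1 ↦ 9^2 + 1|_9 = 82 ⇒ 81
(5) 81|_9 = 9^2 ↦ 10^2|_10 = 100 ⇒ 99
(6) 99|_10 = 9·10 + 9 ↦ 9·11 + 9|_11 = 108 ⇒ 107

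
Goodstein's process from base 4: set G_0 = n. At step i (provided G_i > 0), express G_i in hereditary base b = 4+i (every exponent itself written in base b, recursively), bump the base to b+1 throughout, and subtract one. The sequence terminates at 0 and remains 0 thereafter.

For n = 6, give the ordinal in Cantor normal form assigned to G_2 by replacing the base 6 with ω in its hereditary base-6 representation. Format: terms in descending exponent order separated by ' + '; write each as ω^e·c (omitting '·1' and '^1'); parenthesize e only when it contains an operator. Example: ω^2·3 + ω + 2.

[0] 6 ≡ 4 + 2 (base 4). Lift 5: 7. −1: 6.
[1] 6 ≡ 5 + 1 (base 5). Lift 6: 7. −1: 6.

ω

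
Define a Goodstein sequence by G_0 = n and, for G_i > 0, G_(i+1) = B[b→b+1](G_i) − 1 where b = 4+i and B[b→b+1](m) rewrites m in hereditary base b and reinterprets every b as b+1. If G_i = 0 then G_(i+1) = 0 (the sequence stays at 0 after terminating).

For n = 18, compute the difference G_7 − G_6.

5

base 4: 18 = 4^2 + 2; at 5: 5^2 + 2 = 27; next = 26
base 5: 26 = 5^2 + 1; at 6: 6^2 + 1 = 37; next = 36
base 6: 36 = 6^2; at 7: 7^2 = 49; next = 48
base 7: 48 = 6·7 + 6; at 8: 6·8 + 6 = 54; next = 53
base 8: 53 = 6·8 + 5; at 9: 6·9 + 5 = 59; next = 58
base 9: 58 = 6·9 + 4; at 10: 6·10 + 4 = 64; next = 63
base 10: 63 = 6·10 + 3; at 11: 6·11 + 3 = 69; next = 68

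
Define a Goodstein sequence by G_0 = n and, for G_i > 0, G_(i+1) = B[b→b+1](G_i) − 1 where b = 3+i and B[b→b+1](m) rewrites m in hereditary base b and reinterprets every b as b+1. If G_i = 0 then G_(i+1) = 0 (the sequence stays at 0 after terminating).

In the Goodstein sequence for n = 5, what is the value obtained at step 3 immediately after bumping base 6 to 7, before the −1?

5 —HB3→ 3 + 2 —bump→ 4 + 2 = 6 —(−1)→ 5
5 —HB4→ 4 + 1 —bump→ 5 + 1 = 6 —(−1)→ 5
5 —HB5→ 5 —bump→ 6 = 6 —(−1)→ 5
5 —HB6→ 5 —bump→ 5 = 5 —(−1)→ 4

5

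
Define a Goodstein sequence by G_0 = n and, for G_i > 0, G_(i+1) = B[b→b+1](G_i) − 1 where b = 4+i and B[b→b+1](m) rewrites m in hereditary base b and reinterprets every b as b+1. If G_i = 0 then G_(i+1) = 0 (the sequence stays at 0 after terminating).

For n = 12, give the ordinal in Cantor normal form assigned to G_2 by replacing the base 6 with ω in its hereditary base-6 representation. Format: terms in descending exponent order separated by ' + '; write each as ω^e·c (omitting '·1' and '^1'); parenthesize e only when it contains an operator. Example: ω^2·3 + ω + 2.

ω·2 + 3

(0) 12|_4 = 3·4 ↦ 3·5|_5 = 15 ⇒ 14
(1) 14|_5 = 2·5 + 4 ↦ 2·6 + 4|_6 = 16 ⇒ 15
(2) 15|_6 = 2·6 + 3 ↦ 2·7 + 3|_7 = 17 ⇒ 16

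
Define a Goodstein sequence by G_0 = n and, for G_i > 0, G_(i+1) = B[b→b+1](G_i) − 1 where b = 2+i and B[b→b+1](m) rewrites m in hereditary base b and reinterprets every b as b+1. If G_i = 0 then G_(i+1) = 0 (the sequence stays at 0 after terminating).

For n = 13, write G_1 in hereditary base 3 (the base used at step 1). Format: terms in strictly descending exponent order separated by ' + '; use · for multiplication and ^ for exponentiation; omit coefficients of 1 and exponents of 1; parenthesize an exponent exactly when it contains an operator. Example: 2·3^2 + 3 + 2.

3^(3 + 1) + 3^3

[0] 13 ≡ 2^(2 + 1) + 2^2 + 1 (base 2). Lift 3: 109. −1: 108.
[1] 108 ≡ 3^(3 + 1) + 3^3 (base 3). Lift 4: 1280. −1: 1279.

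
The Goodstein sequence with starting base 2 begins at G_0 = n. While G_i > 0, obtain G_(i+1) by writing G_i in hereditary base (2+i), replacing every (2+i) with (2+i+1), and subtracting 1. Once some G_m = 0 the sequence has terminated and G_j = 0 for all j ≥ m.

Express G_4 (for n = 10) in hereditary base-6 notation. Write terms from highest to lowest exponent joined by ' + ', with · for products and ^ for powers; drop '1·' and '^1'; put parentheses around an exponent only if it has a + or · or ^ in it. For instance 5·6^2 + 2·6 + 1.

5·6^6 + 5·6^5 + 5·6^4 + 5·6^3 + 5·6^2 + 5·6 + 5

10 —HB2→ 2^(2 + 1) + 2 —bump→ 3^(3 + 1) + 3 = 84 —(−1)→ 83
83 —HB3→ 3^(3 + 1) + 2 —bump→ 4^(4 + 1) + 2 = 1026 —(−1)→ 1025
1025 —HB4→ 4^(4 + 1) + 1 —bump→ 5^(5 + 1) + 1 = 15626 —(−1)→ 15625
15625 —HB5→ 5^(5 + 1) —bump→ 6^(6 + 1) = 279936 —(−1)→ 279935
279935 —HB6→ 5·6^6 + 5·6^5 + 5·6^4 + 5·6^3 + 5·6^2 + 5·6 + 5 —bump→ 5·7^7 + 5·7^5 + 5·7^4 + 5·7^3 + 5·7^2 + 5·7 + 5 = 4215755 —(−1)→ 4215754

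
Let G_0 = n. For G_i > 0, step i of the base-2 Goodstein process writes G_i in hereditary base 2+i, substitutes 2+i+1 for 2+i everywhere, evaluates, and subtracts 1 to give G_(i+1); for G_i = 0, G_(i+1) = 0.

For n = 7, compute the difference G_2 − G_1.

i=0: 7 = 2^2 + 2 + 1 (b=2); 2→3: 3^3 + 3 + 1 = 31; 31−1 = 30
i=1: 30 = 3^3 + 3 (b=3); 3→4: 4^4 + 4 = 260; 260−1 = 259

229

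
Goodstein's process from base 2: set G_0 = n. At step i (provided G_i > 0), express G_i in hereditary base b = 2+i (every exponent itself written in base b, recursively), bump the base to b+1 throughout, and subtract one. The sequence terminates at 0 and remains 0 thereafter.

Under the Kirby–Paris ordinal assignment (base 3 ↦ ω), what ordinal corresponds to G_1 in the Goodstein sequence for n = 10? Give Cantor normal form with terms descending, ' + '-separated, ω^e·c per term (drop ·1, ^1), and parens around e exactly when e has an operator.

ω^(ω + 1) + 2

G_0=10  [base 2] 2^(2 + 1) + 2  →[2↦3]→  3^(3 + 1) + 3 = 84  −1 ⇒ G_1=83
G_1=83  [base 3] 3^(3 + 1) + 2  →[3↦4]→  4^(4 + 1) + 2 = 1026  −1 ⇒ G_2=1025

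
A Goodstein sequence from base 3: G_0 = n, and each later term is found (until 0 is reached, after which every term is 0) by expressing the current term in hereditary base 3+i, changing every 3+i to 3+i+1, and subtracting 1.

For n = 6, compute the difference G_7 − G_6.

i=0: 6 = 2·3 (b=3); 3→4: 2·4 = 8; 8−1 = 7
i=1: 7 = 4 + 3 (b=4); 4→5: 5 + 3 = 8; 8−1 = 7
i=2: 7 = 5 + 2 (b=5); 5→6: 6 + 2 = 8; 8−1 = 7
i=3: 7 = 6 + 1 (b=6); 6→7: 7 + 1 = 8; 8−1 = 7
i=4: 7 = 7 (b=7); 7→8: 8 = 8; 8−1 = 7
i=5: 7 = 7 (b=8); 8→9: 7 = 7; 7−1 = 6
i=6: 6 = 6 (b=9); 9→10: 6 = 6; 6−1 = 5

-1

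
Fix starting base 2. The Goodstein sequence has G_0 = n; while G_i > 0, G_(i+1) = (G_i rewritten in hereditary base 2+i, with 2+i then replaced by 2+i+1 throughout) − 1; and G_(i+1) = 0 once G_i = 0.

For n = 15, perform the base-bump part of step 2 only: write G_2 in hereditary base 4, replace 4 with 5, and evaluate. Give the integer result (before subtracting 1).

15 —HB2→ 2^(2 + 1) + 2^2 + 2 + 1 —bump→ 3^(3 + 1) + 3^3 + 3 + 1 = 112 —(−1)→ 111
111 —HB3→ 3^(3 + 1) + 3^3 + 3 —bump→ 4^(4 + 1) + 4^4 + 4 = 1284 —(−1)→ 1283

18753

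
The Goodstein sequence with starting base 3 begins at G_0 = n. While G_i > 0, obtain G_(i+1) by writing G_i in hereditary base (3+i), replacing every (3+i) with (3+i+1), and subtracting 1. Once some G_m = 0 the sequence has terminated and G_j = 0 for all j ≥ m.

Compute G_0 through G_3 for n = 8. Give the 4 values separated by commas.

8, 9, 10, 11

step 0: 8 = 2·3 + 2; sub 4 for 3: 2·4 + 2; = 10; G_1 = 10−1 = 9
step 1: 9 = 2·4 + 1; sub 5 for 4: 2·5 + 1; = 11; G_2 = 11−1 = 10
step 2: 10 = 2·5; sub 6 for 5: 2·6; = 12; G_3 = 12−1 = 11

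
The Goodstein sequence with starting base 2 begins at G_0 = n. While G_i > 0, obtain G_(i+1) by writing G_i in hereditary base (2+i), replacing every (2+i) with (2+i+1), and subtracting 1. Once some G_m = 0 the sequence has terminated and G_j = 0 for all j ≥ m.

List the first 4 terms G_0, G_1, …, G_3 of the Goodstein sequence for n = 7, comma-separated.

7, 30, 259, 3127

G_0=7  [base 2] 2^2 + 2 + 1  →[2↦3]→  3^3 + 3 + 1 = 31  −1 ⇒ G_1=30
G_1=30  [base 3] 3^3 + 3  →[3↦4]→  4^4 + 4 = 260  −1 ⇒ G_2=259
G_2=259  [base 4] 4^4 + 3  →[4↦5]→  5^5 + 3 = 3128  −1 ⇒ G_3=3127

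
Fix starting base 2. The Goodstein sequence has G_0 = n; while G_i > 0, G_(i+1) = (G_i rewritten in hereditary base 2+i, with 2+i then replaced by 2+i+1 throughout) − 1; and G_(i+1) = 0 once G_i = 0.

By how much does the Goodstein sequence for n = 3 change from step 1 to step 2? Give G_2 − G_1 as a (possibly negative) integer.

0

G_0=3  [base 2] 2 + 1  →[2↦3]→  3 + 1 = 4  −1 ⇒ G_1=3
G_1=3  [base 3] 3  →[3↦4]→  4 = 4  −1 ⇒ G_2=3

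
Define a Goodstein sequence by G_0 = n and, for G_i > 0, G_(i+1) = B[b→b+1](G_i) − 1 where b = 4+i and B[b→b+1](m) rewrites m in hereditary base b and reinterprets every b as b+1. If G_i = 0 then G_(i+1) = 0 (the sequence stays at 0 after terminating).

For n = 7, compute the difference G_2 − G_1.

0

base 4: 7 = 4 + 3; at 5: 5 + 3 = 8; next = 7
base 5: 7 = 5 + 2; at 6: 6 + 2 = 8; next = 7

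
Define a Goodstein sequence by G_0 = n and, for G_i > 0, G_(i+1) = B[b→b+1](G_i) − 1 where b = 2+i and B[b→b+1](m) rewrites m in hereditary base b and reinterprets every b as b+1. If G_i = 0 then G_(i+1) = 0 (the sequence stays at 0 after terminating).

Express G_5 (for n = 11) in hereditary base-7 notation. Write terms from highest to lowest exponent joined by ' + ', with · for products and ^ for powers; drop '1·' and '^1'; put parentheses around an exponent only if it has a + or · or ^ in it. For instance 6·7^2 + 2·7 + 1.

7^(7 + 1)

G_0 = 11. HB_2(11) = 2^(2 + 1) + 2 + 1. Bump = 85. G_1 = 84.
G_1 = 84. HB_3(84) = 3^(3 + 1) + 3. Bump = 1028. G_2 = 1027.
G_2 = 1027. HB_4(1027) = 4^(4 + 1) + 3. Bump = 15628. G_3 = 15627.
G_3 = 15627. HB_5(15627) = 5^(5 + 1) + 2. Bump = 279938. G_4 = 279937.
G_4 = 279937. HB_6(279937) = 6^(6 + 1) + 1. Bump = 5764802. G_5 = 5764801.
G_5 = 5764801. HB_7(5764801) = 7^(7 + 1). Bump = 134217728. G_6 = 134217727.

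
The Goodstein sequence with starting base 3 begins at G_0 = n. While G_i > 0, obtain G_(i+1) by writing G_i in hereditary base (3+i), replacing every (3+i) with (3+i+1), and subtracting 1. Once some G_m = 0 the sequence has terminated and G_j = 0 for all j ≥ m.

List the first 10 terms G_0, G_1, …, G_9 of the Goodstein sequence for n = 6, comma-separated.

G_0=6  [base 3] 2·3  →[3↦4]→  2·4 = 8  −1 ⇒ G_1=7
G_1=7  [base 4] 4 + 3  →[4↦5]→  5 + 3 = 8  −1 ⇒ G_2=7
G_2=7  [base 5] 5 + 2  →[5↦6]→  6 + 2 = 8  −1 ⇒ G_3=7
G_3=7  [base 6] 6 + 1  →[6↦7]→  7 + 1 = 8  −1 ⇒ G_4=7
G_4=7  [base 7] 7  →[7↦8]→  8 = 8  −1 ⇒ G_5=7
G_5=7  [base 8] 7  →[8↦9]→  7 = 7  −1 ⇒ G_6=6
G_6=6  [base 9] 6  →[9↦10]→  6 = 6  −1 ⇒ G_7=5
G_7=5  [base 10] 5  →[10↦11]→  5 = 5  −1 ⇒ G_8=4
G_8=4  [base 11] 4  →[11↦12]→  4 = 4  −1 ⇒ G_9=3

6, 7, 7, 7, 7, 7, 6, 5, 4, 3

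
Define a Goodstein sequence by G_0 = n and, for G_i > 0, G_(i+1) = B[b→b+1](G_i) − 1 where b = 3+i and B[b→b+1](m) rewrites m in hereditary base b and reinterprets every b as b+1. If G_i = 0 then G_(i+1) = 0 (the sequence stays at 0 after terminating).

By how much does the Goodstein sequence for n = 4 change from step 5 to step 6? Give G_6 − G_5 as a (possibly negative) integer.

-1

G_0=4  [base 3] 3 + 1  →[3↦4]→  4 + 1 = 5  −1 ⇒ G_1=4
G_1=4  [base 4] 4  →[4↦5]→  5 = 5  −1 ⇒ G_2=4
G_2=4  [base 5] 4  →[5↦6]→  4 = 4  −1 ⇒ G_3=3
G_3=3  [base 6] 3  →[6↦7]→  3 = 3  −1 ⇒ G_4=2
G_4=2  [base 7] 2  →[7↦8]→  2 = 2  −1 ⇒ G_5=1
G_5=1  [base 8] 1  →[8↦9]→  1 = 1  −1 ⇒ G_6=0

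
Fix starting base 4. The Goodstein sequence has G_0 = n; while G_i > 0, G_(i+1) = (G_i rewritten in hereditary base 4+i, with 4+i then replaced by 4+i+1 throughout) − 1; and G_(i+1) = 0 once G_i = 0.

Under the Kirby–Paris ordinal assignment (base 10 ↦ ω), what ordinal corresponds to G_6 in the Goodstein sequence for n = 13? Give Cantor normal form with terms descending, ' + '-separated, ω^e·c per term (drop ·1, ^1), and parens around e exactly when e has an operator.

ω·2 + 1

13 —HB4→ 3·4 + 1 —bump→ 3·5 + 1 = 16 —(−1)→ 15
15 —HB5→ 3·5 —bump→ 3·6 = 18 —(−1)→ 17
17 —HB6→ 2·6 + 5 —bump→ 2·7 + 5 = 19 —(−1)→ 18
18 —HB7→ 2·7 + 4 —bump→ 2·8 + 4 = 20 —(−1)→ 19
19 —HB8→ 2·8 + 3 —bump→ 2·9 + 3 = 21 —(−1)→ 20
20 —HB9→ 2·9 + 2 —bump→ 2·10 + 2 = 22 —(−1)→ 21
21 —HB10→ 2·10 + 1 —bump→ 2·11 + 1 = 23 —(−1)→ 22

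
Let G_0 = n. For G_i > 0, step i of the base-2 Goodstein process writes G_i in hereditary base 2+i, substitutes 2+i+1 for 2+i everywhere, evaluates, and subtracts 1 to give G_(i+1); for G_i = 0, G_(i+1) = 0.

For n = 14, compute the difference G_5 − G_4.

base 2: 14 = 2^(2 + 1) + 2^2 + 2; at 3: 3^(3 + 1) + 3^3 + 3 = 111; next = 110
base 3: 110 = 3^(3 + 1) + 3^3 + 2; at 4: 4^(4 + 1) + 4^4 + 2 = 1282; next = 1281
base 4: 1281 = 4^(4 + 1) + 4^4 + 1; at 5: 5^(5 + 1) + 5^5 + 1 = 18751; next = 18750
base 5: 18750 = 5^(5 + 1) + 5^5; at 6: 6^(6 + 1) + 6^6 = 326592; next = 326591
base 6: 326591 = 6^(6 + 1) + 5·6^5 + 5·6^4 + 5·6^3 + 5·6^2 + 5·6 + 5; at 7: 7^(7 + 1) + 5·7^5 + 5·7^4 + 5·7^3 + 5·7^2 + 5·7 + 5 = 5862841; next = 5862840

5536249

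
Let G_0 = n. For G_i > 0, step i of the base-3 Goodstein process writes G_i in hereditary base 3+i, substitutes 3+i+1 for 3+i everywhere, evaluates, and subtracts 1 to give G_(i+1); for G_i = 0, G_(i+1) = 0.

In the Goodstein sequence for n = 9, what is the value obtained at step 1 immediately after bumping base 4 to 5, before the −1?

18

base 3: 9 = 3^2; at 4: 4^2 = 16; next = 15
base 4: 15 = 3·4 + 3; at 5: 3·5 + 3 = 18; next = 17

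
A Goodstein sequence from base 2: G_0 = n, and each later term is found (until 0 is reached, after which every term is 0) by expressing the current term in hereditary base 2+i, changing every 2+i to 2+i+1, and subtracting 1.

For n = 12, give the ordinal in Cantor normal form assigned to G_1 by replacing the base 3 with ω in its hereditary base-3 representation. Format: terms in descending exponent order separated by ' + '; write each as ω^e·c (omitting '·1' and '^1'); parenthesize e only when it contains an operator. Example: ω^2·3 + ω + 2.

ω^(ω + 1) + ω^2·2 + ω·2 + 2

G_0=12  [base 2] 2^(2 + 1) + 2^2  →[2↦3]→  3^(3 + 1) + 3^3 = 108  −1 ⇒ G_1=107
G_1=107  [base 3] 3^(3 + 1) + 2·3^2 + 2·3 + 2  →[3↦4]→  4^(4 + 1) + 2·4^2 + 2·4 + 2 = 1066  −1 ⇒ G_2=1065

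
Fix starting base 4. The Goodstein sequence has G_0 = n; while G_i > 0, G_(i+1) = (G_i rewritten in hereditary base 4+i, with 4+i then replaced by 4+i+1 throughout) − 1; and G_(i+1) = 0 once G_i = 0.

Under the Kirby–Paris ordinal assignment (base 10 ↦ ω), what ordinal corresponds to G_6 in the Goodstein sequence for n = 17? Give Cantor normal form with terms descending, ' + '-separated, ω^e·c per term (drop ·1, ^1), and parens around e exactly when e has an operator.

ω·5 + 1

G_0 = 17. HB_4(17) = 4^2 + 1. Bump = 26. G_1 = 25.
G_1 = 25. HB_5(25) = 5^2. Bump = 36. G_2 = 35.
G_2 = 35. HB_6(35) = 5·6 + 5. Bump = 40. G_3 = 39.
G_3 = 39. HB_7(39) = 5·7 + 4. Bump = 44. G_4 = 43.
G_4 = 43. HB_8(43) = 5·8 + 3. Bump = 48. G_5 = 47.
G_5 = 47. HB_9(47) = 5·9 + 2. Bump = 52. G_6 = 51.
G_6 = 51. HB_10(51) = 5·10 + 1. Bump = 56. G_7 = 55.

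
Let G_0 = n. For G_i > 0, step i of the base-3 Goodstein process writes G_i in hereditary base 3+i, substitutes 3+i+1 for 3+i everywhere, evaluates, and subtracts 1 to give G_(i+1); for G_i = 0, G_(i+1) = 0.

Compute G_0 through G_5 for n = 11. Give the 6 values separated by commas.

11, 17, 25, 35, 39, 43

step 0: 11 = 3^2 + 2; sub 4 for 3: 4^2 + 2; = 18; G_1 = 18−1 = 17
step 1: 17 = 4^2 + 1; sub 5 for 4: 5^2 + 1; = 26; G_2 = 26−1 = 25
step 2: 25 = 5^2; sub 6 for 5: 6^2; = 36; G_3 = 36−1 = 35
step 3: 35 = 5·6 + 5; sub 7 for 6: 5·7 + 5; = 40; G_4 = 40−1 = 39
step 4: 39 = 5·7 + 4; sub 8 for 7: 5·8 + 4; = 44; G_5 = 44−1 = 43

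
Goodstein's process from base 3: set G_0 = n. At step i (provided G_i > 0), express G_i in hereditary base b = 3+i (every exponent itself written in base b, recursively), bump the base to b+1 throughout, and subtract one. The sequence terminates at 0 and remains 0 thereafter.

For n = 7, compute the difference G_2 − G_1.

(0) 7|_3 = 2·3 + 1 ↦ 2·4 + 1|_4 = 9 ⇒ 8
(1) 8|_4 = 2·4 ↦ 2·5|_5 = 10 ⇒ 9

1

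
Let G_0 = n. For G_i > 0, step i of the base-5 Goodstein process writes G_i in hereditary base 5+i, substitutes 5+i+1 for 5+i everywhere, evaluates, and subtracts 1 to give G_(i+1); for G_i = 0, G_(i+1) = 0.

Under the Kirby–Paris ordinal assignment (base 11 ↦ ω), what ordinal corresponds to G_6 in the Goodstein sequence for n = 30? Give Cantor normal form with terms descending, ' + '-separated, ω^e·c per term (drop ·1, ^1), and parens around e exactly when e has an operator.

step 0: 30 = 5^2 + 5; sub 6 for 5: 6^2 + 6; = 42; G_1 = 42−1 = 41
step 1: 41 = 6^2 + 5; sub 7 for 6: 7^2 + 5; = 54; G_2 = 54−1 = 53
step 2: 53 = 7^2 + 4; sub 8 for 7: 8^2 + 4; = 68; G_3 = 68−1 = 67
step 3: 67 = 8^2 + 3; sub 9 for 8: 9^2 + 3; = 84; G_4 = 84−1 = 83
step 4: 83 = 9^2 + 2; sub 10 for 9: 10^2 + 2; = 102; G_5 = 102−1 = 101
step 5: 101 = 10^2 + 1; sub 11 for 10: 11^2 + 1; = 122; G_6 = 122−1 = 121
step 6: 121 = 11^2; sub 12 for 11: 12^2; = 144; G_7 = 144−1 = 143

ω^2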